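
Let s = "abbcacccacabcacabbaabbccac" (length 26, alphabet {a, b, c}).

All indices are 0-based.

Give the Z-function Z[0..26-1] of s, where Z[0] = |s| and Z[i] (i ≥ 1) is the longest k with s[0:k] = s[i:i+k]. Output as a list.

Z[0]=26
i=1: outside box; Z[1]=0
i=2: outside box; Z[2]=0
i=3: outside box; Z[3]=0
i=4: outside box; Z[4]=1 scan→box=[4,5)
i=5: outside box; Z[5]=0
i=6: outside box; Z[6]=0
i=7: outside box; Z[7]=0
i=8: outside box; Z[8]=1 scan→box=[8,9)
i=9: outside box; Z[9]=0
i=10: outside box; Z[10]=2 scan→box=[10,12)
i=11: min(r-i=1, Z[1]=0)=0; Z[11]=0
i=12: outside box; Z[12]=0
i=13: outside box; Z[13]=1 scan→box=[13,14)
i=14: outside box; Z[14]=0
i=15: outside box; Z[15]=3 scan→box=[15,18)
i=16: min(r-i=2, Z[1]=0)=0; Z[16]=0
i=17: min(r-i=1, Z[2]=0)=0; Z[17]=0
i=18: outside box; Z[18]=1 scan→box=[18,19)
i=19: outside box; Z[19]=4 scan→box=[19,23)
i=20: min(r-i=3, Z[1]=0)=0; Z[20]=0
i=21: min(r-i=2, Z[2]=0)=0; Z[21]=0
i=22: min(r-i=1, Z[3]=0)=0; Z[22]=0
i=23: outside box; Z[23]=0
i=24: outside box; Z[24]=1 scan→box=[24,25)
i=25: outside box; Z[25]=0

[26, 0, 0, 0, 1, 0, 0, 0, 1, 0, 2, 0, 0, 1, 0, 3, 0, 0, 1, 4, 0, 0, 0, 0, 1, 0]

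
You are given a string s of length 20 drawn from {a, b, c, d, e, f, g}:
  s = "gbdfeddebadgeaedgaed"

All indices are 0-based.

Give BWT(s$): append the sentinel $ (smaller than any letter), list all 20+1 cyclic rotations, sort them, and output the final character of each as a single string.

rank  rotation               last
    0  $gbdfeddebadgeaedgaed  d
    1  adgeaedgaed$gbdfeddeb  b
    2  aed$gbdfeddebadgeaedg  g
    3  aedgaed$gbdfeddebadge  e
    4  badgeaedgaed$gbdfedde  e
    5  bdfeddebadgeaedgaed$g  g
    6  d$gbdfeddebadgeaedgae  e
    7  ddebadgeaedgaed$gbdfe  e
    8  debadgeaedgaed$gbdfed  d
    9  dfeddebadgeaedgaed$gb  b
   10  dgaed$gbdfeddebadgeae  e
   11  dgeaedgaed$gbdfeddeba  a
   12  eaedgaed$gbdfeddebadg  g
   13  ebadgeaedgaed$gbdfedd  d
   14  ed$gbdfeddebadgeaedga  a
   15  eddebadgeaedgaed$gbdf  f
   16  edgaed$gbdfeddebadgea  a
   17  feddebadgeaedgaed$gbd  d
   18  gaed$gbdfeddebadgeaed  d
   19  gbdfeddebadgeaedgaed$  $
   20  geaedgaed$gbdfeddebad  d

dbgeegeedbeagdafadd$d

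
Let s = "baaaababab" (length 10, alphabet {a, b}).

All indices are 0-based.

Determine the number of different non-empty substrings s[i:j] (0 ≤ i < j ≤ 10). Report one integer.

rank | idx | suffix
   0 |   1 | aaaababab
   1 |   2 | aaababab
   2 |   3 | aababab
   3 |   8 | ab
   4 |   6 | abab
   5 |   4 | ababab
   6 |   9 | b
   7 |   0 | baaaababab
   8 |   7 | bab
   9 |   5 | babab

SA = [1, 2, 3, 8, 6, 4, 9, 0, 7, 5]
[i] adj suffixes → lcp
  [1] 1/2 → 3 ('aaa')
  [2] 2/3 → 2 ('aa')
  [3] 3/8 → 1 ('a')
  [4] 8/6 → 2 ('ab')
  [5] 6/4 → 4 ('abab')
  [6] 4/9 → 0 ('')
  [7] 9/0 → 1 ('b')
  [8] 0/7 → 2 ('ba')
  [9] 7/5 → 3 ('bab')

n(n+1)/2 = 10·11/2 = 55
Σ LCP = 0 + 3 + 2 + 1 + 2 + 4 + 0 + 1 + 2 + 3 = 18
distinct = 55 − 18 = 37

37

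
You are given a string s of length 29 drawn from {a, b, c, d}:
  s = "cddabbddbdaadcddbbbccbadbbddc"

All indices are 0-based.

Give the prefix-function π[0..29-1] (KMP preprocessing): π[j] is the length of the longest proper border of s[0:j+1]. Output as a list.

π[0] = 0
j=1 s[j]='d': π[1]=0 (border '')
j=2 s[j]='d': π[2]=0 (border '')
j=3 s[j]='a': π[3]=0 (border '')
j=4 s[j]='b': π[4]=0 (border '')
j=5 s[j]='b': π[5]=0 (border '')
j=6 s[j]='d': π[6]=0 (border '')
j=7 s[j]='d': π[7]=0 (border '')
j=8 s[j]='b': π[8]=0 (border '')
j=9 s[j]='d': π[9]=0 (border '')
j=10 s[j]='a': π[10]=0 (border '')
j=11 s[j]='a': π[11]=0 (border '')
j=12 s[j]='d': π[12]=0 (border '')
j=13 s[j]='c': π[13]=1 (border 'c')
j=14 s[j]='d': π[14]=2 (border 'cd')
j=15 s[j]='d': π[15]=3 (border 'cdd')
j=16 s[j]='b': k: 3→0; π[16]=0 (border '')
j=17 s[j]='b': π[17]=0 (border '')
j=18 s[j]='b': π[18]=0 (border '')
j=19 s[j]='c': π[19]=1 (border 'c')
j=20 s[j]='c': k: 1→0; π[20]=1 (border 'c')
j=21 s[j]='b': k: 1→0; π[21]=0 (border '')
j=22 s[j]='a': π[22]=0 (border '')
j=23 s[j]='d': π[23]=0 (border '')
j=24 s[j]='b': π[24]=0 (border '')
j=25 s[j]='b': π[25]=0 (border '')
j=26 s[j]='d': π[26]=0 (border '')
j=27 s[j]='d': π[27]=0 (border '')
j=28 s[j]='c': π[28]=1 (border 'c')

[0, 0, 0, 0, 0, 0, 0, 0, 0, 0, 0, 0, 0, 1, 2, 3, 0, 0, 0, 1, 1, 0, 0, 0, 0, 0, 0, 0, 1]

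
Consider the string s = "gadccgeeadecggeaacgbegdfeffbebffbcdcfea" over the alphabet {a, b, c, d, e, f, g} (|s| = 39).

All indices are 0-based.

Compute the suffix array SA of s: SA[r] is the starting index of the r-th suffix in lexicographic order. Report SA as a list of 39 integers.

rank | idx | suffix
   0 |  38 | a
   1 |  15 | aacgbegdfeffbebffbcdcfea
   2 |  16 | acgbegdfeffbebffbcdcfea
   3 |   1 | adccgeeadecggeaacgbegdfeffbebffbcdcfea
   4 |   8 | adecggeaacgbegdfeffbebffbcdcfea
   5 |  32 | bcdcfea
   6 |  27 | bebffbcdcfea
   7 |  19 | begdfeffbebffbcdcfea
   8 |  29 | bffbcdcfea
   9 |   3 | ccgeeadecggeaacgbegdfeffbebffbcdcfea
  10 |  33 | cdcfea
  11 |  35 | cfea
  12 |  17 | cgbegdfeffbebffbcdcfea
  13 |   4 | cgeeadecggeaacgbegdfeffbebffbcdcfea
  14 |  11 | cggeaacgbegdfeffbebffbcdcfea
  15 |   2 | dccgeeadecggeaacgbegdfeffbebffbcdcfea
  16 |  34 | dcfea
  17 |   9 | decggeaacgbegdfeffbebffbcdcfea
  18 |  22 | dfeffbebffbcdcfea
  19 |  37 | ea
  20 |  14 | eaacgbegdfeffbebffbcdcfea
  21 |   7 | eadecggeaacgbegdfeffbebffbcdcfea
  22 |  28 | ebffbcdcfea
  23 |  10 | ecggeaacgbegdfeffbebffbcdcfea
  24 |   6 | eeadecggeaacgbegdfeffbebffbcdcfea
  25 |  24 | effbebffbcdcfea
  26 |  20 | egdfeffbebffbcdcfea
  27 |  31 | fbcdcfea
  28 |  26 | fbebffbcdcfea
  29 |  36 | fea
  30 |  23 | feffbebffbcdcfea
  31 |  30 | ffbcdcfea
  32 |  25 | ffbebffbcdcfea
  33 |   0 | gadccgeeadecggeaacgbegdfeffbebffbcdcfea
  34 |  18 | gbegdfeffbebffbcdcfea
  35 |  21 | gdfeffbebffbcdcfea
  36 |  13 | geaacgbegdfeffbebffbcdcfea
  37 |   5 | geeadecggeaacgbegdfeffbebffbcdcfea
  38 |  12 | ggeaacgbegdfeffbebffbcdcfea

[38, 15, 16, 1, 8, 32, 27, 19, 29, 3, 33, 35, 17, 4, 11, 2, 34, 9, 22, 37, 14, 7, 28, 10, 6, 24, 20, 31, 26, 36, 23, 30, 25, 0, 18, 21, 13, 5, 12]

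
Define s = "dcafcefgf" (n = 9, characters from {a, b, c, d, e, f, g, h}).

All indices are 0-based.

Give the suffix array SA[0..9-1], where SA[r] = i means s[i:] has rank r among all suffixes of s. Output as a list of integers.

[2, 1, 4, 0, 5, 8, 3, 6, 7]

sorted suffixes:
  #0 SA[0]=2  'afcefgf'
  #1 SA[1]=1  'cafcefgf'
  #2 SA[2]=4  'cefgf'
  #3 SA[3]=0  'dcafcefgf'
  #4 SA[4]=5  'efgf'
  #5 SA[5]=8  'f'
  #6 SA[6]=3  'fcefgf'
  #7 SA[7]=6  'fgf'
  #8 SA[8]=7  'gf'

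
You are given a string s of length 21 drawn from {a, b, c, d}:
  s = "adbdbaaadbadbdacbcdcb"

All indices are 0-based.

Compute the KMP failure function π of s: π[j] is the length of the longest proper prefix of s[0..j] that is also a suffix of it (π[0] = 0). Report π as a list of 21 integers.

[0, 0, 0, 0, 0, 1, 1, 1, 2, 3, 1, 2, 3, 4, 1, 0, 0, 0, 0, 0, 0]

π[0] = 0
j=1 s[j]='d': π[1]=0 (border '')
j=2 s[j]='b': π[2]=0 (border '')
j=3 s[j]='d': π[3]=0 (border '')
j=4 s[j]='b': π[4]=0 (border '')
j=5 s[j]='a': π[5]=1 (border 'a')
j=6 s[j]='a': k: 1→0; π[6]=1 (border 'a')
j=7 s[j]='a': k: 1→0; π[7]=1 (border 'a')
j=8 s[j]='d': π[8]=2 (border 'ad')
j=9 s[j]='b': π[9]=3 (border 'adb')
j=10 s[j]='a': k: 3→0; π[10]=1 (border 'a')
j=11 s[j]='d': π[11]=2 (border 'ad')
j=12 s[j]='b': π[12]=3 (border 'adb')
j=13 s[j]='d': π[13]=4 (border 'adbd')
j=14 s[j]='a': k: 4→0; π[14]=1 (border 'a')
j=15 s[j]='c': k: 1→0; π[15]=0 (border '')
j=16 s[j]='b': π[16]=0 (border '')
j=17 s[j]='c': π[17]=0 (border '')
j=18 s[j]='d': π[18]=0 (border '')
j=19 s[j]='c': π[19]=0 (border '')
j=20 s[j]='b': π[20]=0 (border '')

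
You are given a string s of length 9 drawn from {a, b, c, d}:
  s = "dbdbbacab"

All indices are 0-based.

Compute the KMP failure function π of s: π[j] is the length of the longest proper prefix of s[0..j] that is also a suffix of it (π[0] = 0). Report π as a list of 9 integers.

[0, 0, 1, 2, 0, 0, 0, 0, 0]

π[0] = 0
j=1 s[j]='b': π[1]=0 (border '')
j=2 s[j]='d': π[2]=1 (border 'd')
j=3 s[j]='b': π[3]=2 (border 'db')
j=4 s[j]='b': k: 2→0; π[4]=0 (border '')
j=5 s[j]='a': π[5]=0 (border '')
j=6 s[j]='c': π[6]=0 (border '')
j=7 s[j]='a': π[7]=0 (border '')
j=8 s[j]='b': π[8]=0 (border '')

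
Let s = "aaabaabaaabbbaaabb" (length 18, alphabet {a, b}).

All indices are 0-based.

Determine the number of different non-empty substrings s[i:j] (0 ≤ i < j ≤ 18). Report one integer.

123

rank→(start, suffix):
  0 → (0, 'aaabaabaaabbbaaabb')
  1 → (13, 'aaabb')
  2 → (7, 'aaabbbaaabb')
  3 → (4, 'aabaaabbbaaabb')
  4 → (1, 'aabaabaaabbbaaabb')
  5 → (14, 'aabb')
  6 → (8, 'aabbbaaabb')
  7 → (5, 'abaaabbbaaabb')
  8 → (2, 'abaabaaabbbaaabb')
  9 → (15, 'abb')
  10 → (9, 'abbbaaabb')
  11 → (17, 'b')
  12 → (12, 'baaabb')
  13 → (6, 'baaabbbaaabb')
  14 → (3, 'baabaaabbbaaabb')
  15 → (16, 'bb')
  16 → (11, 'bbaaabb')
  17 → (10, 'bbbaaabb')

SA = [0, 13, 7, 4, 1, 14, 8, 5, 2, 15, 9, 17, 12, 6, 3, 16, 11, 10]
rank  pair      lcp
   1  s[0:],s[13:]  4  'aaab'
   2  s[13:],s[7:]  5  'aaabb'
   3  s[7:],s[4:]  2  'aa'
   4  s[4:],s[1:]  5  'aabaa'
   5  s[1:],s[14:]  3  'aab'
   6  s[14:],s[8:]  4  'aabb'
   7  s[8:],s[5:]  1  'a'
   8  s[5:],s[2:]  4  'abaa'
   9  s[2:],s[15:]  2  'ab'
  10  s[15:],s[9:]  3  'abb'
  11  s[9:],s[17:]  0  ''
  12  s[17:],s[12:]  1  'b'
  13  s[12:],s[6:]  6  'baaabb'
  14  s[6:],s[3:]  3  'baa'
  15  s[3:],s[16:]  1  'b'
  16  s[16:],s[11:]  2  'bb'
  17  s[11:],s[10:]  2  'bb'

n(n+1)/2 = 18·19/2 = 171
Σ LCP = 0 + 4 + 5 + 2 + 5 + 3 + 4 + 1 + 4 + 2 + 3 + 0 + 1 + 6 + 3 + 1 + 2 + 2 = 48
distinct = 171 − 48 = 123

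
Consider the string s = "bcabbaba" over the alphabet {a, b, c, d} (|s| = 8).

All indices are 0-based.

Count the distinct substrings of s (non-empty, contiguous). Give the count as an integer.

sorted suffixes:
  #0 SA[0]=7  'a'
  #1 SA[1]=5  'aba'
  #2 SA[2]=2  'abbaba'
  #3 SA[3]=6  'ba'
  #4 SA[4]=4  'baba'
  #5 SA[5]=3  'bbaba'
  #6 SA[6]=0  'bcabbaba'
  #7 SA[7]=1  'cabbaba'

SA = [7, 5, 2, 6, 4, 3, 0, 1]
rank  pair      lcp
   1  s[7:],s[5:]  1  'a'
   2  s[5:],s[2:]  2  'ab'
   3  s[2:],s[6:]  0  ''
   4  s[6:],s[4:]  2  'ba'
   5  s[4:],s[3:]  1  'b'
   6  s[3:],s[0:]  1  'b'
   7  s[0:],s[1:]  0  ''

n(n+1)/2 = 8·9/2 = 36
Σ LCP = 0 + 1 + 2 + 0 + 2 + 1 + 1 + 0 = 7
distinct = 36 − 7 = 29

29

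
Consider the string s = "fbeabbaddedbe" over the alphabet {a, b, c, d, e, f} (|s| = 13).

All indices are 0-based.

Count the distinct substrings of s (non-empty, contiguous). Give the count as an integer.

sorted suffixes:
  #0 SA[0]=3  'abbaddedbe'
  #1 SA[1]=6  'addedbe'
  #2 SA[2]=5  'baddedbe'
  #3 SA[3]=4  'bbaddedbe'
  #4 SA[4]=11  'be'
  #5 SA[5]=1  'beabbaddedbe'
  #6 SA[6]=10  'dbe'
  #7 SA[7]=7  'ddedbe'
  #8 SA[8]=8  'dedbe'
  #9 SA[9]=12  'e'
  #10 SA[10]=2  'eabbaddedbe'
  #11 SA[11]=9  'edbe'
  #12 SA[12]=0  'fbeabbaddedbe'

SA = [3, 6, 5, 4, 11, 1, 10, 7, 8, 12, 2, 9, 0]
[i] adj suffixes → lcp
  [1] 3/6 → 1 ('a')
  [2] 6/5 → 0 ('')
  [3] 5/4 → 1 ('b')
  [4] 4/11 → 1 ('b')
  [5] 11/1 → 2 ('be')
  [6] 1/10 → 0 ('')
  [7] 10/7 → 1 ('d')
  [8] 7/8 → 1 ('d')
  [9] 8/12 → 0 ('')
  [10] 12/2 → 1 ('e')
  [11] 2/9 → 1 ('e')
  [12] 9/0 → 0 ('')

n(n+1)/2 = 13·14/2 = 91
Σ LCP = 0 + 1 + 0 + 1 + 1 + 2 + 0 + 1 + 1 + 0 + 1 + 1 + 0 = 9
distinct = 91 − 9 = 82

82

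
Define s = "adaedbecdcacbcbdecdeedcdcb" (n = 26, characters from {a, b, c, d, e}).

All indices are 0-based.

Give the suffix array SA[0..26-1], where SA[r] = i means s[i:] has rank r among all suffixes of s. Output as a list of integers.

[10, 0, 2, 25, 12, 14, 5, 9, 24, 11, 13, 7, 22, 17, 1, 4, 8, 23, 21, 15, 18, 6, 16, 3, 20, 19]

rank→(start, suffix):
  0 → (10, 'acbcbdecdeedcdcb')
  1 → (0, 'adaedbecdcacbcbdecdeedcdcb')
  2 → (2, 'aedbecdcacbcbdecdeedcdcb')
  3 → (25, 'b')
  4 → (12, 'bcbdecdeedcdcb')
  5 → (14, 'bdecdeedcdcb')
  6 → (5, 'becdcacbcbdecdeedcdcb')
  7 → (9, 'cacbcbdecdeedcdcb')
  8 → (24, 'cb')
  9 → (11, 'cbcbdecdeedcdcb')
  10 → (13, 'cbdecdeedcdcb')
  11 → (7, 'cdcacbcbdecdeedcdcb')
  12 → (22, 'cdcb')
  13 → (17, 'cdeedcdcb')
  14 → (1, 'daedbecdcacbcbdecdeedcdcb')
  15 → (4, 'dbecdcacbcbdecdeedcdcb')
  16 → (8, 'dcacbcbdecdeedcdcb')
  17 → (23, 'dcb')
  18 → (21, 'dcdcb')
  19 → (15, 'decdeedcdcb')
  20 → (18, 'deedcdcb')
  21 → (6, 'ecdcacbcbdecdeedcdcb')
  22 → (16, 'ecdeedcdcb')
  23 → (3, 'edbecdcacbcbdecdeedcdcb')
  24 → (20, 'edcdcb')
  25 → (19, 'eedcdcb')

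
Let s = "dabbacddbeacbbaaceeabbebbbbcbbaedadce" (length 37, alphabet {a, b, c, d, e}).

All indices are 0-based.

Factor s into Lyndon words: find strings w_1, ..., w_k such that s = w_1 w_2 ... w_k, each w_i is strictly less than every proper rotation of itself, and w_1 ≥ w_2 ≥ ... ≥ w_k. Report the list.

emit factor 1: 'd' (i=0, period=1)
emit factor 2: 'abbacddbeacbb' (i=1, period=13)
emit factor 3: 'aaceeabbebbbbcbbaedadce' (i=14, period=23)

["d", "abbacddbeacbb", "aaceeabbebbbbcbbaedadce"]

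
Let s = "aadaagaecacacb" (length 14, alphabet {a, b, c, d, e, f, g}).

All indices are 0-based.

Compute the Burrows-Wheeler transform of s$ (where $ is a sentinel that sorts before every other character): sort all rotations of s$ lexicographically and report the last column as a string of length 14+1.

b$dccagaceaaaaa

rank  rotation         last
    0  $aadaagaecacacb  b
    1  aadaagaecacacb$  $
    2  aagaecacacb$aad  d
    3  acacb$aadaagaec  c
    4  acb$aadaagaecac  c
    5  adaagaecacacb$a  a
    6  aecacacb$aadaag  g
    7  agaecacacb$aada  a
    8  b$aadaagaecacac  c
    9  cacacb$aadaagae  e
   10  cacb$aadaagaeca  a
   11  cb$aadaagaecaca  a
   12  daagaecacacb$aa  a
   13  ecacacb$aadaaga  a
   14  gaecacacb$aadaa  a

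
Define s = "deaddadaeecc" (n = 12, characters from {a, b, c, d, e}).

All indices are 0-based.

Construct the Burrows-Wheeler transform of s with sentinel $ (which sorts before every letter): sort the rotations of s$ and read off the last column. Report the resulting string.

rank  rotation       last
    0  $deaddadaeecc  c
    1  adaeecc$deadd  d
    2  addadaeecc$de  e
    3  aeecc$deaddad  d
    4  c$deaddadaeec  c
    5  cc$deaddadaee  e
    6  dadaeecc$dead  d
    7  daeecc$deadda  a
    8  ddadaeecc$dea  a
    9  deaddadaeecc$  $
   10  eaddadaeecc$d  d
   11  ecc$deaddadae  e
   12  eecc$deaddada  a

cdedcedaa$dea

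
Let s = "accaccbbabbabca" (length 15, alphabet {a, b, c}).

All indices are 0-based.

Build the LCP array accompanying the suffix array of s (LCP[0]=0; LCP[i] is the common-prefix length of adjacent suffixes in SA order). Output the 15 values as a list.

rank→(start, suffix):
  0 → (14, 'a')
  1 → (8, 'abbabca')
  2 → (11, 'abca')
  3 → (0, 'accaccbbabbabca')
  4 → (3, 'accbbabbabca')
  5 → (7, 'babbabca')
  6 → (10, 'babca')
  7 → (6, 'bbabbabca')
  8 → (9, 'bbabca')
  9 → (12, 'bca')
  10 → (13, 'ca')
  11 → (2, 'caccbbabbabca')
  12 → (5, 'cbbabbabca')
  13 → (1, 'ccaccbbabbabca')
  14 → (4, 'ccbbabbabca')

SA = [14, 8, 11, 0, 3, 7, 10, 6, 9, 12, 13, 2, 5, 1, 4]
rank  pair      lcp
   1  s[14:],s[8:]  1  'a'
   2  s[8:],s[11:]  2  'ab'
   3  s[11:],s[0:]  1  'a'
   4  s[0:],s[3:]  3  'acc'
   5  s[3:],s[7:]  0  ''
   6  s[7:],s[10:]  3  'bab'
   7  s[10:],s[6:]  1  'b'
   8  s[6:],s[9:]  4  'bbab'
   9  s[9:],s[12:]  1  'b'
  10  s[12:],s[13:]  0  ''
  11  s[13:],s[2:]  2  'ca'
  12  s[2:],s[5:]  1  'c'
  13  s[5:],s[1:]  1  'c'
  14  s[1:],s[4:]  2  'cc'

[0, 1, 2, 1, 3, 0, 3, 1, 4, 1, 0, 2, 1, 1, 2]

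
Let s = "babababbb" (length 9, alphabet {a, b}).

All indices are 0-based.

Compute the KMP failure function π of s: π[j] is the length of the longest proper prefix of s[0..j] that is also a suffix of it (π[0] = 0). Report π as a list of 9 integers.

π[0] = 0
j=1 s[j]='a': π[1]=0 (border '')
j=2 s[j]='b': π[2]=1 (border 'b')
j=3 s[j]='a': π[3]=2 (border 'ba')
j=4 s[j]='b': π[4]=3 (border 'bab')
j=5 s[j]='a': π[5]=4 (border 'baba')
j=6 s[j]='b': π[6]=5 (border 'babab')
j=7 s[j]='b': k: 5→3→1→0; π[7]=1 (border 'b')
j=8 s[j]='b': k: 1→0; π[8]=1 (border 'b')

[0, 0, 1, 2, 3, 4, 5, 1, 1]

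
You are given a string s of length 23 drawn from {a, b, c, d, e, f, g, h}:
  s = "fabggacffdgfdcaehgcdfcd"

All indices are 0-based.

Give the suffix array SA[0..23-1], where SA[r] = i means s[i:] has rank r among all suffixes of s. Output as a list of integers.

[1, 5, 14, 2, 13, 21, 18, 6, 22, 12, 19, 9, 15, 0, 20, 11, 8, 7, 4, 17, 10, 3, 16]

sorted suffixes:
  #0 SA[0]=1  'abggacffdgfdcaehgcdfcd'
  #1 SA[1]=5  'acffdgfdcaehgcdfcd'
  #2 SA[2]=14  'aehgcdfcd'
  #3 SA[3]=2  'bggacffdgfdcaehgcdfcd'
  #4 SA[4]=13  'caehgcdfcd'
  #5 SA[5]=21  'cd'
  #6 SA[6]=18  'cdfcd'
  #7 SA[7]=6  'cffdgfdcaehgcdfcd'
  #8 SA[8]=22  'd'
  #9 SA[9]=12  'dcaehgcdfcd'
  #10 SA[10]=19  'dfcd'
  #11 SA[11]=9  'dgfdcaehgcdfcd'
  #12 SA[12]=15  'ehgcdfcd'
  #13 SA[13]=0  'fabggacffdgfdcaehgcdfcd'
  #14 SA[14]=20  'fcd'
  #15 SA[15]=11  'fdcaehgcdfcd'
  #16 SA[16]=8  'fdgfdcaehgcdfcd'
  #17 SA[17]=7  'ffdgfdcaehgcdfcd'
  #18 SA[18]=4  'gacffdgfdcaehgcdfcd'
  #19 SA[19]=17  'gcdfcd'
  #20 SA[20]=10  'gfdcaehgcdfcd'
  #21 SA[21]=3  'ggacffdgfdcaehgcdfcd'
  #22 SA[22]=16  'hgcdfcd'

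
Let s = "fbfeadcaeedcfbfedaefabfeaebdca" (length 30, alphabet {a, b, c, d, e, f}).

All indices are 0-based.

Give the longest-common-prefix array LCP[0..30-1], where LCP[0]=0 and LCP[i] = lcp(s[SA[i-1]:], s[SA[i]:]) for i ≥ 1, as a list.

sorted suffixes:
  #0 SA[0]=29  'a'
  #1 SA[1]=20  'abfeaebdca'
  #2 SA[2]=4  'adcaeedcfbfedaefabfeaebdca'
  #3 SA[3]=24  'aebdca'
  #4 SA[4]=7  'aeedcfbfedaefabfeaebdca'
  #5 SA[5]=17  'aefabfeaebdca'
  #6 SA[6]=26  'bdca'
  #7 SA[7]=1  'bfeadcaeedcfbfedaefabfeaebdca'
  #8 SA[8]=21  'bfeaebdca'
  #9 SA[9]=13  'bfedaefabfeaebdca'
  #10 SA[10]=28  'ca'
  #11 SA[11]=6  'caeedcfbfedaefabfeaebdca'
  #12 SA[12]=11  'cfbfedaefabfeaebdca'
  #13 SA[13]=16  'daefabfeaebdca'
  #14 SA[14]=27  'dca'
  #15 SA[15]=5  'dcaeedcfbfedaefabfeaebdca'
  #16 SA[16]=10  'dcfbfedaefabfeaebdca'
  #17 SA[17]=3  'eadcaeedcfbfedaefabfeaebdca'
  #18 SA[18]=23  'eaebdca'
  #19 SA[19]=25  'ebdca'
  #20 SA[20]=15  'edaefabfeaebdca'
  #21 SA[21]=9  'edcfbfedaefabfeaebdca'
  #22 SA[22]=8  'eedcfbfedaefabfeaebdca'
  #23 SA[23]=18  'efabfeaebdca'
  #24 SA[24]=19  'fabfeaebdca'
  #25 SA[25]=0  'fbfeadcaeedcfbfedaefabfeaebdca'
  #26 SA[26]=12  'fbfedaefabfeaebdca'
  #27 SA[27]=2  'feadcaeedcfbfedaefabfeaebdca'
  #28 SA[28]=22  'feaebdca'
  #29 SA[29]=14  'fedaefabfeaebdca'

SA = [29, 20, 4, 24, 7, 17, 26, 1, 21, 13, 28, 6, 11, 16, 27, 5, 10, 3, 23, 25, 15, 9, 8, 18, 19, 0, 12, 2, 22, 14]
[i] adj suffixes → lcp
  [1] 29/20 → 1 ('a')
  [2] 20/4 → 1 ('a')
  [3] 4/24 → 1 ('a')
  [4] 24/7 → 2 ('ae')
  [5] 7/17 → 2 ('ae')
  [6] 17/26 → 0 ('')
  [7] 26/1 → 1 ('b')
  [8] 1/21 → 4 ('bfea')
  [9] 21/13 → 3 ('bfe')
  [10] 13/28 → 0 ('')
  [11] 28/6 → 2 ('ca')
  [12] 6/11 → 1 ('c')
  [13] 11/16 → 0 ('')
  [14] 16/27 → 1 ('d')
  [15] 27/5 → 3 ('dca')
  [16] 5/10 → 2 ('dc')
  [17] 10/3 → 0 ('')
  [18] 3/23 → 2 ('ea')
  [19] 23/25 → 1 ('e')
  [20] 25/15 → 1 ('e')
  [21] 15/9 → 2 ('ed')
  [22] 9/8 → 1 ('e')
  [23] 8/18 → 1 ('e')
  [24] 18/19 → 0 ('')
  [25] 19/0 → 1 ('f')
  [26] 0/12 → 4 ('fbfe')
  [27] 12/2 → 1 ('f')
  [28] 2/22 → 3 ('fea')
  [29] 22/14 → 2 ('fe')

[0, 1, 1, 1, 2, 2, 0, 1, 4, 3, 0, 2, 1, 0, 1, 3, 2, 0, 2, 1, 1, 2, 1, 1, 0, 1, 4, 1, 3, 2]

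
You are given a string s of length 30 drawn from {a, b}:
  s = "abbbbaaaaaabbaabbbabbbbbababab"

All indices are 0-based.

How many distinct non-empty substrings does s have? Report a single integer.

374

rank | idx | suffix
   0 |   5 | aaaaaabbaabbbabbbbbababab
   1 |   6 | aaaaabbaabbbabbbbbababab
   2 |   7 | aaaabbaabbbabbbbbababab
   3 |   8 | aaabbaabbbabbbbbababab
   4 |   9 | aabbaabbbabbbbbababab
   5 |  13 | aabbbabbbbbababab
   6 |  28 | ab
   7 |  26 | abab
   8 |  24 | ababab
   9 |  10 | abbaabbbabbbbbababab
  10 |  14 | abbbabbbbbababab
  11 |   0 | abbbbaaaaaabbaabbbabbbbbababab
  12 |  18 | abbbbbababab
  13 |  29 | b
  14 |   4 | baaaaaabbaabbbabbbbbababab
  15 |  12 | baabbbabbbbbababab
  16 |  27 | bab
  17 |  25 | babab
  18 |  23 | bababab
  19 |  17 | babbbbbababab
  20 |   3 | bbaaaaaabbaabbbabbbbbababab
  21 |  11 | bbaabbbabbbbbababab
  22 |  22 | bbababab
  23 |  16 | bbabbbbbababab
  24 |   2 | bbbaaaaaabbaabbbabbbbbababab
  25 |  21 | bbbababab
  26 |  15 | bbbabbbbbababab
  27 |   1 | bbbbaaaaaabbaabbbabbbbbababab
  28 |  20 | bbbbababab
  29 |  19 | bbbbbababab

SA = [5, 6, 7, 8, 9, 13, 28, 26, 24, 10, 14, 0, 18, 29, 4, 12, 27, 25, 23, 17, 3, 11, 22, 16, 2, 21, 15, 1, 20, 19]
i: (SA[i-1],SA[i]) lcp shared
  1: (5,6) 5 'aaaaa'
  2: (6,7) 4 'aaaa'
  3: (7,8) 3 'aaa'
  4: (8,9) 2 'aa'
  5: (9,13) 4 'aabb'
  6: (13,28) 1 'a'
  7: (28,26) 2 'ab'
  8: (26,24) 4 'abab'
  9: (24,10) 2 'ab'
  10: (10,14) 3 'abb'
  11: (14,0) 4 'abbb'
  12: (0,18) 5 'abbbb'
  13: (18,29) 0 ''
  14: (29,4) 1 'b'
  15: (4,12) 3 'baa'
  16: (12,27) 2 'ba'
  17: (27,25) 3 'bab'
  18: (25,23) 5 'babab'
  19: (23,17) 3 'bab'
  20: (17,3) 1 'b'
  21: (3,11) 4 'bbaa'
  22: (11,22) 3 'bba'
  23: (22,16) 4 'bbab'
  24: (16,2) 2 'bb'
  25: (2,21) 4 'bbba'
  26: (21,15) 5 'bbbab'
  27: (15,1) 3 'bbb'
  28: (1,20) 5 'bbbba'
  29: (20,19) 4 'bbbb'

n(n+1)/2 = 30·31/2 = 465
Σ LCP = 0 + 5 + 4 + 3 + 2 + 4 + 1 + 2 + 4 + 2 + 3 + 4 + 5 + 0 + 1 + 3 + 2 + 3 + 5 + 3 + 1 + 4 + 3 + 4 + 2 + 4 + 5 + 3 + 5 + 4 = 91
distinct = 465 − 91 = 374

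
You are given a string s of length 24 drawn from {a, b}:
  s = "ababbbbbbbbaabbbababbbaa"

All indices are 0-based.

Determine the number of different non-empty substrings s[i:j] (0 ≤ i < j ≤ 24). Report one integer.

rank→(start, suffix):
  0 → (23, 'a')
  1 → (22, 'aa')
  2 → (11, 'aabbbababbbaa')
  3 → (16, 'ababbbaa')
  4 → (0, 'ababbbbbbbbaabbbababbbaa')
  5 → (18, 'abbbaa')
  6 → (12, 'abbbababbbaa')
  7 → (2, 'abbbbbbbbaabbbababbbaa')
  8 → (21, 'baa')
  9 → (10, 'baabbbababbbaa')
  10 → (15, 'bababbbaa')
  11 → (17, 'babbbaa')
  12 → (1, 'babbbbbbbbaabbbababbbaa')
  13 → (20, 'bbaa')
  14 → (9, 'bbaabbbababbbaa')
  15 → (14, 'bbababbbaa')
  16 → (19, 'bbbaa')
  17 → (8, 'bbbaabbbababbbaa')
  18 → (13, 'bbbababbbaa')
  19 → (7, 'bbbbaabbbababbbaa')
  20 → (6, 'bbbbbaabbbababbbaa')
  21 → (5, 'bbbbbbaabbbababbbaa')
  22 → (4, 'bbbbbbbaabbbababbbaa')
  23 → (3, 'bbbbbbbbaabbbababbbaa')

SA = [23, 22, 11, 16, 0, 18, 12, 2, 21, 10, 15, 17, 1, 20, 9, 14, 19, 8, 13, 7, 6, 5, 4, 3]
i: (SA[i-1],SA[i]) lcp shared
  1: (23,22) 1 'a'
  2: (22,11) 2 'aa'
  3: (11,16) 1 'a'
  4: (16,0) 6 'ababbb'
  5: (0,18) 2 'ab'
  6: (18,12) 5 'abbba'
  7: (12,2) 4 'abbb'
  8: (2,21) 0 ''
  9: (21,10) 3 'baa'
  10: (10,15) 2 'ba'
  11: (15,17) 3 'bab'
  12: (17,1) 5 'babbb'
  13: (1,20) 1 'b'
  14: (20,9) 4 'bbaa'
  15: (9,14) 3 'bba'
  16: (14,19) 2 'bb'
  17: (19,8) 5 'bbbaa'
  18: (8,13) 4 'bbba'
  19: (13,7) 3 'bbb'
  20: (7,6) 4 'bbbb'
  21: (6,5) 5 'bbbbb'
  22: (5,4) 6 'bbbbbb'
  23: (4,3) 7 'bbbbbbb'

n(n+1)/2 = 24·25/2 = 300
Σ LCP = 0 + 1 + 2 + 1 + 6 + 2 + 5 + 4 + 0 + 3 + 2 + 3 + 5 + 1 + 4 + 3 + 2 + 5 + 4 + 3 + 4 + 5 + 6 + 7 = 78
distinct = 300 − 78 = 222

222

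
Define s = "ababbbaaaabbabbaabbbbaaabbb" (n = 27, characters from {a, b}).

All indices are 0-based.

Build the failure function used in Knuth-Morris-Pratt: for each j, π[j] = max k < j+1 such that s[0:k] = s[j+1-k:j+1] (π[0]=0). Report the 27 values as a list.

π[0] = 0
j=1 s[j]='b': π[1]=0 (border '')
j=2 s[j]='a': π[2]=1 (border 'a')
j=3 s[j]='b': π[3]=2 (border 'ab')
j=4 s[j]='b': k: 2→0; π[4]=0 (border '')
j=5 s[j]='b': π[5]=0 (border '')
j=6 s[j]='a': π[6]=1 (border 'a')
j=7 s[j]='a': k: 1→0; π[7]=1 (border 'a')
j=8 s[j]='a': k: 1→0; π[8]=1 (border 'a')
j=9 s[j]='a': k: 1→0; π[9]=1 (border 'a')
j=10 s[j]='b': π[10]=2 (border 'ab')
j=11 s[j]='b': k: 2→0; π[11]=0 (border '')
j=12 s[j]='a': π[12]=1 (border 'a')
j=13 s[j]='b': π[13]=2 (border 'ab')
j=14 s[j]='b': k: 2→0; π[14]=0 (border '')
j=15 s[j]='a': π[15]=1 (border 'a')
j=16 s[j]='a': k: 1→0; π[16]=1 (border 'a')
j=17 s[j]='b': π[17]=2 (border 'ab')
j=18 s[j]='b': k: 2→0; π[18]=0 (border '')
j=19 s[j]='b': π[19]=0 (border '')
j=20 s[j]='b': π[20]=0 (border '')
j=21 s[j]='a': π[21]=1 (border 'a')
j=22 s[j]='a': k: 1→0; π[22]=1 (border 'a')
j=23 s[j]='a': k: 1→0; π[23]=1 (border 'a')
j=24 s[j]='b': π[24]=2 (border 'ab')
j=25 s[j]='b': k: 2→0; π[25]=0 (border '')
j=26 s[j]='b': π[26]=0 (border '')

[0, 0, 1, 2, 0, 0, 1, 1, 1, 1, 2, 0, 1, 2, 0, 1, 1, 2, 0, 0, 0, 1, 1, 1, 2, 0, 0]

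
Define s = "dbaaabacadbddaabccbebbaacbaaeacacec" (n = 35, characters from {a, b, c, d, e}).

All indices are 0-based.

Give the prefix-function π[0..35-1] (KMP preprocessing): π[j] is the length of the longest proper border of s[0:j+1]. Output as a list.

π[0] = 0
j=1 s[j]='b': π[1]=0 (border '')
j=2 s[j]='a': π[2]=0 (border '')
j=3 s[j]='a': π[3]=0 (border '')
j=4 s[j]='a': π[4]=0 (border '')
j=5 s[j]='b': π[5]=0 (border '')
j=6 s[j]='a': π[6]=0 (border '')
j=7 s[j]='c': π[7]=0 (border '')
j=8 s[j]='a': π[8]=0 (border '')
j=9 s[j]='d': π[9]=1 (border 'd')
j=10 s[j]='b': π[10]=2 (border 'db')
j=11 s[j]='d': k: 2→0; π[11]=1 (border 'd')
j=12 s[j]='d': k: 1→0; π[12]=1 (border 'd')
j=13 s[j]='a': k: 1→0; π[13]=0 (border '')
j=14 s[j]='a': π[14]=0 (border '')
j=15 s[j]='b': π[15]=0 (border '')
j=16 s[j]='c': π[16]=0 (border '')
j=17 s[j]='c': π[17]=0 (border '')
j=18 s[j]='b': π[18]=0 (border '')
j=19 s[j]='e': π[19]=0 (border '')
j=20 s[j]='b': π[20]=0 (border '')
j=21 s[j]='b': π[21]=0 (border '')
j=22 s[j]='a': π[22]=0 (border '')
j=23 s[j]='a': π[23]=0 (border '')
j=24 s[j]='c': π[24]=0 (border '')
j=25 s[j]='b': π[25]=0 (border '')
j=26 s[j]='a': π[26]=0 (border '')
j=27 s[j]='a': π[27]=0 (border '')
j=28 s[j]='e': π[28]=0 (border '')
j=29 s[j]='a': π[29]=0 (border '')
j=30 s[j]='c': π[30]=0 (border '')
j=31 s[j]='a': π[31]=0 (border '')
j=32 s[j]='c': π[32]=0 (border '')
j=33 s[j]='e': π[33]=0 (border '')
j=34 s[j]='c': π[34]=0 (border '')

[0, 0, 0, 0, 0, 0, 0, 0, 0, 1, 2, 1, 1, 0, 0, 0, 0, 0, 0, 0, 0, 0, 0, 0, 0, 0, 0, 0, 0, 0, 0, 0, 0, 0, 0]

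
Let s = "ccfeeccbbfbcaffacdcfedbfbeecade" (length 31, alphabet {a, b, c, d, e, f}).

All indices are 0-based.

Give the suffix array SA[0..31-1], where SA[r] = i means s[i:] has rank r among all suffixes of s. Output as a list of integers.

sorted suffixes:
  #0 SA[0]=15  'acdcfedbfbeecade'
  #1 SA[1]=28  'ade'
  #2 SA[2]=12  'affacdcfedbfbeecade'
  #3 SA[3]=7  'bbfbcaffacdcfedbfbeecade'
  #4 SA[4]=10  'bcaffacdcfedbfbeecade'
  #5 SA[5]=24  'beecade'
  #6 SA[6]=8  'bfbcaffacdcfedbfbeecade'
  #7 SA[7]=22  'bfbeecade'
  #8 SA[8]=27  'cade'
  #9 SA[9]=11  'caffacdcfedbfbeecade'
  #10 SA[10]=6  'cbbfbcaffacdcfedbfbeecade'
  #11 SA[11]=5  'ccbbfbcaffacdcfedbfbeecade'
  #12 SA[12]=0  'ccfeeccbbfbcaffacdcfedbfbeecade'
  #13 SA[13]=16  'cdcfedbfbeecade'
  #14 SA[14]=18  'cfedbfbeecade'
  #15 SA[15]=1  'cfeeccbbfbcaffacdcfedbfbeecade'
  #16 SA[16]=21  'dbfbeecade'
  #17 SA[17]=17  'dcfedbfbeecade'
  #18 SA[18]=29  'de'
  #19 SA[19]=30  'e'
  #20 SA[20]=26  'ecade'
  #21 SA[21]=4  'eccbbfbcaffacdcfedbfbeecade'
  #22 SA[22]=20  'edbfbeecade'
  #23 SA[23]=25  'eecade'
  #24 SA[24]=3  'eeccbbfbcaffacdcfedbfbeecade'
  #25 SA[25]=14  'facdcfedbfbeecade'
  #26 SA[26]=9  'fbcaffacdcfedbfbeecade'
  #27 SA[27]=23  'fbeecade'
  #28 SA[28]=19  'fedbfbeecade'
  #29 SA[29]=2  'feeccbbfbcaffacdcfedbfbeecade'
  #30 SA[30]=13  'ffacdcfedbfbeecade'

[15, 28, 12, 7, 10, 24, 8, 22, 27, 11, 6, 5, 0, 16, 18, 1, 21, 17, 29, 30, 26, 4, 20, 25, 3, 14, 9, 23, 19, 2, 13]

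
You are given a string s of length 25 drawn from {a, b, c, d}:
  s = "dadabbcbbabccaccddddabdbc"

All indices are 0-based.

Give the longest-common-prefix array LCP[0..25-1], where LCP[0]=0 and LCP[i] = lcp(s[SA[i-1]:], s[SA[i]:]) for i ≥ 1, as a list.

[0, 2, 2, 1, 1, 0, 1, 2, 1, 2, 2, 1, 0, 1, 1, 1, 2, 1, 0, 3, 2, 1, 1, 2, 3]

rank→(start, suffix):
  0 → (3, 'abbcbbabccaccddddabdbc')
  1 → (9, 'abccaccddddabdbc')
  2 → (20, 'abdbc')
  3 → (13, 'accddddabdbc')
  4 → (1, 'adabbcbbabccaccddddabdbc')
  5 → (8, 'babccaccddddabdbc')
  6 → (7, 'bbabccaccddddabdbc')
  7 → (4, 'bbcbbabccaccddddabdbc')
  8 → (23, 'bc')
  9 → (5, 'bcbbabccaccddddabdbc')
  10 → (10, 'bccaccddddabdbc')
  11 → (21, 'bdbc')
  12 → (24, 'c')
  13 → (12, 'caccddddabdbc')
  14 → (6, 'cbbabccaccddddabdbc')
  15 → (11, 'ccaccddddabdbc')
  16 → (14, 'ccddddabdbc')
  17 → (15, 'cddddabdbc')
  18 → (2, 'dabbcbbabccaccddddabdbc')
  19 → (19, 'dabdbc')
  20 → (0, 'dadabbcbbabccaccddddabdbc')
  21 → (22, 'dbc')
  22 → (18, 'ddabdbc')
  23 → (17, 'dddabdbc')
  24 → (16, 'ddddabdbc')

SA = [3, 9, 20, 13, 1, 8, 7, 4, 23, 5, 10, 21, 24, 12, 6, 11, 14, 15, 2, 19, 0, 22, 18, 17, 16]
[i] adj suffixes → lcp
  [1] 3/9 → 2 ('ab')
  [2] 9/20 → 2 ('ab')
  [3] 20/13 → 1 ('a')
  [4] 13/1 → 1 ('a')
  [5] 1/8 → 0 ('')
  [6] 8/7 → 1 ('b')
  [7] 7/4 → 2 ('bb')
  [8] 4/23 → 1 ('b')
  [9] 23/5 → 2 ('bc')
  [10] 5/10 → 2 ('bc')
  [11] 10/21 → 1 ('b')
  [12] 21/24 → 0 ('')
  [13] 24/12 → 1 ('c')
  [14] 12/6 → 1 ('c')
  [15] 6/11 → 1 ('c')
  [16] 11/14 → 2 ('cc')
  [17] 14/15 → 1 ('c')
  [18] 15/2 → 0 ('')
  [19] 2/19 → 3 ('dab')
  [20] 19/0 → 2 ('da')
  [21] 0/22 → 1 ('d')
  [22] 22/18 → 1 ('d')
  [23] 18/17 → 2 ('dd')
  [24] 17/16 → 3 ('ddd')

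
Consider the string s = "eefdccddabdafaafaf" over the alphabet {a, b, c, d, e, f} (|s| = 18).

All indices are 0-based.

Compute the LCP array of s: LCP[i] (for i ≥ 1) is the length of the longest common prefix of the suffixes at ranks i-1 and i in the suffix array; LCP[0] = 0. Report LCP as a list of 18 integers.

[0, 1, 1, 2, 3, 0, 0, 1, 0, 2, 1, 1, 0, 1, 0, 1, 2, 1]

sorted suffixes:
  #0 SA[0]=13  'aafaf'
  #1 SA[1]=8  'abdafaafaf'
  #2 SA[2]=16  'af'
  #3 SA[3]=11  'afaafaf'
  #4 SA[4]=14  'afaf'
  #5 SA[5]=9  'bdafaafaf'
  #6 SA[6]=4  'ccddabdafaafaf'
  #7 SA[7]=5  'cddabdafaafaf'
  #8 SA[8]=7  'dabdafaafaf'
  #9 SA[9]=10  'dafaafaf'
  #10 SA[10]=3  'dccddabdafaafaf'
  #11 SA[11]=6  'ddabdafaafaf'
  #12 SA[12]=0  'eefdccddabdafaafaf'
  #13 SA[13]=1  'efdccddabdafaafaf'
  #14 SA[14]=17  'f'
  #15 SA[15]=12  'faafaf'
  #16 SA[16]=15  'faf'
  #17 SA[17]=2  'fdccddabdafaafaf'

SA = [13, 8, 16, 11, 14, 9, 4, 5, 7, 10, 3, 6, 0, 1, 17, 12, 15, 2]
rank  pair      lcp
   1  s[13:],s[8:]  1  'a'
   2  s[8:],s[16:]  1  'a'
   3  s[16:],s[11:]  2  'af'
   4  s[11:],s[14:]  3  'afa'
   5  s[14:],s[9:]  0  ''
   6  s[9:],s[4:]  0  ''
   7  s[4:],s[5:]  1  'c'
   8  s[5:],s[7:]  0  ''
   9  s[7:],s[10:]  2  'da'
  10  s[10:],s[3:]  1  'd'
  11  s[3:],s[6:]  1  'd'
  12  s[6:],s[0:]  0  ''
  13  s[0:],s[1:]  1  'e'
  14  s[1:],s[17:]  0  ''
  15  s[17:],s[12:]  1  'f'
  16  s[12:],s[15:]  2  'fa'
  17  s[15:],s[2:]  1  'f'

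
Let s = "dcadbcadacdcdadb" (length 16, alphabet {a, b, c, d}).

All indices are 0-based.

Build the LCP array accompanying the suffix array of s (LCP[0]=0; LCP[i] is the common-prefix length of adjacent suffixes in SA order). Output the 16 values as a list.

sorted suffixes:
  #0 SA[0]=8  'acdcdadb'
  #1 SA[1]=6  'adacdcdadb'
  #2 SA[2]=13  'adb'
  #3 SA[3]=2  'adbcadacdcdadb'
  #4 SA[4]=15  'b'
  #5 SA[5]=4  'bcadacdcdadb'
  #6 SA[6]=5  'cadacdcdadb'
  #7 SA[7]=1  'cadbcadacdcdadb'
  #8 SA[8]=11  'cdadb'
  #9 SA[9]=9  'cdcdadb'
  #10 SA[10]=7  'dacdcdadb'
  #11 SA[11]=12  'dadb'
  #12 SA[12]=14  'db'
  #13 SA[13]=3  'dbcadacdcdadb'
  #14 SA[14]=0  'dcadbcadacdcdadb'
  #15 SA[15]=10  'dcdadb'

SA = [8, 6, 13, 2, 15, 4, 5, 1, 11, 9, 7, 12, 14, 3, 0, 10]
i: (SA[i-1],SA[i]) lcp shared
  1: (8,6) 1 'a'
  2: (6,13) 2 'ad'
  3: (13,2) 3 'adb'
  4: (2,15) 0 ''
  5: (15,4) 1 'b'
  6: (4,5) 0 ''
  7: (5,1) 3 'cad'
  8: (1,11) 1 'c'
  9: (11,9) 2 'cd'
  10: (9,7) 0 ''
  11: (7,12) 2 'da'
  12: (12,14) 1 'd'
  13: (14,3) 2 'db'
  14: (3,0) 1 'd'
  15: (0,10) 2 'dc'

[0, 1, 2, 3, 0, 1, 0, 3, 1, 2, 0, 2, 1, 2, 1, 2]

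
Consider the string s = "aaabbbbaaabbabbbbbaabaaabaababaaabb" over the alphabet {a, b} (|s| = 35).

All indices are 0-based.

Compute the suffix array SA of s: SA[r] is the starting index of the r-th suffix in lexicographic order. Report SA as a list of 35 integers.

rank→(start, suffix):
  0 → (21, 'aaabaababaaabb')
  1 → (30, 'aaabb')
  2 → (7, 'aaabbabbbbbaabaaabaababaaabb')
  3 → (0, 'aaabbbbaaabbabbbbbaabaaabaababaaabb')
  4 → (18, 'aabaaabaababaaabb')
  5 → (22, 'aabaababaaabb')
  6 → (25, 'aababaaabb')
  7 → (31, 'aabb')
  8 → (8, 'aabbabbbbbaabaaabaababaaabb')
  9 → (1, 'aabbbbaaabbabbbbbaabaaabaababaaabb')
  10 → (19, 'abaaabaababaaabb')
  11 → (28, 'abaaabb')
  12 → (23, 'abaababaaabb')
  13 → (26, 'ababaaabb')
  14 → (32, 'abb')
  15 → (9, 'abbabbbbbaabaaabaababaaabb')
  16 → (2, 'abbbbaaabbabbbbbaabaaabaababaaabb')
  17 → (12, 'abbbbbaabaaabaababaaabb')
  18 → (34, 'b')
  19 → (20, 'baaabaababaaabb')
  20 → (29, 'baaabb')
  21 → (6, 'baaabbabbbbbaabaaabaababaaabb')
  22 → (17, 'baabaaabaababaaabb')
  23 → (24, 'baababaaabb')
  24 → (27, 'babaaabb')
  25 → (11, 'babbbbbaabaaabaababaaabb')
  26 → (33, 'bb')
  27 → (5, 'bbaaabbabbbbbaabaaabaababaaabb')
  28 → (16, 'bbaabaaabaababaaabb')
  29 → (10, 'bbabbbbbaabaaabaababaaabb')
  30 → (4, 'bbbaaabbabbbbbaabaaabaababaaabb')
  31 → (15, 'bbbaabaaabaababaaabb')
  32 → (3, 'bbbbaaabbabbbbbaabaaabaababaaabb')
  33 → (14, 'bbbbaabaaabaababaaabb')
  34 → (13, 'bbbbbaabaaabaababaaabb')

[21, 30, 7, 0, 18, 22, 25, 31, 8, 1, 19, 28, 23, 26, 32, 9, 2, 12, 34, 20, 29, 6, 17, 24, 27, 11, 33, 5, 16, 10, 4, 15, 3, 14, 13]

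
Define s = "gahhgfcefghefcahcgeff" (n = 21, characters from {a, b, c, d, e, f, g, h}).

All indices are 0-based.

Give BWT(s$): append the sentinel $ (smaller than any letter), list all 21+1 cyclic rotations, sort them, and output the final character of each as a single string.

rank  rotation                last
    0  $gahhgfcefghefcahcgeff  f
    1  ahcgeff$gahhgfcefghefc  c
    2  ahhgfcefghefcahcgeff$g  g
    3  cahcgeff$gahhgfcefghef  f
    4  cefghefcahcgeff$gahhgf  f
    5  cgeff$gahhgfcefghefcah  h
    6  efcahcgeff$gahhgfcefgh  h
    7  eff$gahhgfcefghefcahcg  g
    8  efghefcahcgeff$gahhgfc  c
    9  f$gahhgfcefghefcahcgef  f
   10  fcahcgeff$gahhgfcefghe  e
   11  fcefghefcahcgeff$gahhg  g
   12  ff$gahhgfcefghefcahcge  e
   13  fghefcahcgeff$gahhgfce  e
   14  gahhgfcefghefcahcgeff$  $
   15  geff$gahhgfcefghefcahc  c
   16  gfcefghefcahcgeff$gahh  h
   17  ghefcahcgeff$gahhgfcef  f
   18  hcgeff$gahhgfcefghefca  a
   19  hefcahcgeff$gahhgfcefg  g
   20  hgfcefghefcahcgeff$gah  h
   21  hhgfcefghefcahcgeff$ga  a

fcgffhhgcfegee$chfagha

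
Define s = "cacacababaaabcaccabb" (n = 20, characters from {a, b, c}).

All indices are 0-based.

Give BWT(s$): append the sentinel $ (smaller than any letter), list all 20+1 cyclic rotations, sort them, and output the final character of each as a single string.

bbabccacccbaaaaaca$ba

rank  rotation               last
    0  $cacacababaaabcaccabb  b
    1  aaabcaccabb$cacacabab  b
    2  aabcaccabb$cacacababa  a
    3  abaaabcaccabb$cacacab  b
    4  ababaaabcaccabb$cacac  c
    5  abb$cacacababaaabcacc  c
    6  abcaccabb$cacacababaa  a
    7  acababaaabcaccabb$cac  c
    8  acacababaaabcaccabb$c  c
    9  accabb$cacacababaaabc  c
   10  b$cacacababaaabcaccab  b
   11  baaabcaccabb$cacacaba  a
   12  babaaabcaccabb$cacaca  a
   13  bb$cacacababaaabcacca  a
   14  bcaccabb$cacacababaaa  a
   15  cababaaabcaccabb$caca  a
   16  cabb$cacacababaaabcac  c
   17  cacababaaabcaccabb$ca  a
   18  cacacababaaabcaccabb$  $
   19  caccabb$cacacababaaab  b
   20  ccabb$cacacababaaabca  a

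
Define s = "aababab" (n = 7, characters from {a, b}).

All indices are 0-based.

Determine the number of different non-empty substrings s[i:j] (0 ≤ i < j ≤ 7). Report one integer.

17

rank→(start, suffix):
  0 → (0, 'aababab')
  1 → (5, 'ab')
  2 → (3, 'abab')
  3 → (1, 'ababab')
  4 → (6, 'b')
  5 → (4, 'bab')
  6 → (2, 'babab')

SA = [0, 5, 3, 1, 6, 4, 2]
[i] adj suffixes → lcp
  [1] 0/5 → 1 ('a')
  [2] 5/3 → 2 ('ab')
  [3] 3/1 → 4 ('abab')
  [4] 1/6 → 0 ('')
  [5] 6/4 → 1 ('b')
  [6] 4/2 → 3 ('bab')

n(n+1)/2 = 7·8/2 = 28
Σ LCP = 0 + 1 + 2 + 4 + 0 + 1 + 3 = 11
distinct = 28 − 11 = 17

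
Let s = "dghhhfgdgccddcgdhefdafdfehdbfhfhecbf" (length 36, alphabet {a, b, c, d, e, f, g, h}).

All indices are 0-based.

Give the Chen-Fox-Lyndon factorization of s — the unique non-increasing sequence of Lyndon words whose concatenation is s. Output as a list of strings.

emit factor 1: 'dghhhfg' (i=0, period=7)
emit factor 2: 'dg' (i=7, period=2)
emit factor 3: 'ccddcgdhefd' (i=9, period=11)
emit factor 4: 'afdfehdbfhfhecbf' (i=20, period=16)

["dghhhfg", "dg", "ccddcgdhefd", "afdfehdbfhfhecbf"]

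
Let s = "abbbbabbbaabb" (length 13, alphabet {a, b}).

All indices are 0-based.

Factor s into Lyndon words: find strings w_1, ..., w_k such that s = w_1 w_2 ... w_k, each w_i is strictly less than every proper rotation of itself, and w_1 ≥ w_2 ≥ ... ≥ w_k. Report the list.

emit factor 1: 'abbbb' (i=0, period=5)
emit factor 2: 'abbb' (i=5, period=4)
emit factor 3: 'aabb' (i=9, period=4)

["abbbb", "abbb", "aabb"]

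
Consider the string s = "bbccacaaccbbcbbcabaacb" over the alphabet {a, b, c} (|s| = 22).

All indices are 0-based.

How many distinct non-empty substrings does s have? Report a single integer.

217

rank→(start, suffix):
  0 → (18, 'aacb')
  1 → (6, 'aaccbbcbbcabaacb')
  2 → (16, 'abaacb')
  3 → (4, 'acaaccbbcbbcabaacb')
  4 → (19, 'acb')
  5 → (7, 'accbbcbbcabaacb')
  6 → (21, 'b')
  7 → (17, 'baacb')
  8 → (13, 'bbcabaacb')
  9 → (10, 'bbcbbcabaacb')
  10 → (0, 'bbccacaaccbbcbbcabaacb')
  11 → (14, 'bcabaacb')
  12 → (11, 'bcbbcabaacb')
  13 → (1, 'bccacaaccbbcbbcabaacb')
  14 → (5, 'caaccbbcbbcabaacb')
  15 → (15, 'cabaacb')
  16 → (3, 'cacaaccbbcbbcabaacb')
  17 → (20, 'cb')
  18 → (12, 'cbbcabaacb')
  19 → (9, 'cbbcbbcabaacb')
  20 → (2, 'ccacaaccbbcbbcabaacb')
  21 → (8, 'ccbbcbbcabaacb')

SA = [18, 6, 16, 4, 19, 7, 21, 17, 13, 10, 0, 14, 11, 1, 5, 15, 3, 20, 12, 9, 2, 8]
i: (SA[i-1],SA[i]) lcp shared
  1: (18,6) 3 'aac'
  2: (6,16) 1 'a'
  3: (16,4) 1 'a'
  4: (4,19) 2 'ac'
  5: (19,7) 2 'ac'
  6: (7,21) 0 ''
  7: (21,17) 1 'b'
  8: (17,13) 1 'b'
  9: (13,10) 3 'bbc'
  10: (10,0) 3 'bbc'
  11: (0,14) 1 'b'
  12: (14,11) 2 'bc'
  13: (11,1) 2 'bc'
  14: (1,5) 0 ''
  15: (5,15) 2 'ca'
  16: (15,3) 2 'ca'
  17: (3,20) 1 'c'
  18: (20,12) 2 'cb'
  19: (12,9) 4 'cbbc'
  20: (9,2) 1 'c'
  21: (2,8) 2 'cc'

n(n+1)/2 = 22·23/2 = 253
Σ LCP = 0 + 3 + 1 + 1 + 2 + 2 + 0 + 1 + 1 + 3 + 3 + 1 + 2 + 2 + 0 + 2 + 2 + 1 + 2 + 4 + 1 + 2 = 36
distinct = 253 − 36 = 217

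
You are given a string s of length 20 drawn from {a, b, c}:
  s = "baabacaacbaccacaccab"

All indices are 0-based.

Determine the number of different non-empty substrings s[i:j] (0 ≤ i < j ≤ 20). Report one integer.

rank | idx | suffix
   0 |   1 | aabacaacbaccacaccab
   1 |   6 | aacbaccacaccab
   2 |  18 | ab
   3 |   2 | abacaacbaccacaccab
   4 |   4 | acaacbaccacaccab
   5 |  13 | acaccab
   6 |   7 | acbaccacaccab
   7 |  15 | accab
   8 |  10 | accacaccab
   9 |  19 | b
  10 |   0 | baabacaacbaccacaccab
  11 |   3 | bacaacbaccacaccab
  12 |   9 | baccacaccab
  13 |   5 | caacbaccacaccab
  14 |  17 | cab
  15 |  12 | cacaccab
  16 |  14 | caccab
  17 |   8 | cbaccacaccab
  18 |  16 | ccab
  19 |  11 | ccacaccab

SA = [1, 6, 18, 2, 4, 13, 7, 15, 10, 19, 0, 3, 9, 5, 17, 12, 14, 8, 16, 11]
[i] adj suffixes → lcp
  [1] 1/6 → 2 ('aa')
  [2] 6/18 → 1 ('a')
  [3] 18/2 → 2 ('ab')
  [4] 2/4 → 1 ('a')
  [5] 4/13 → 3 ('aca')
  [6] 13/7 → 2 ('ac')
  [7] 7/15 → 2 ('ac')
  [8] 15/10 → 4 ('acca')
  [9] 10/19 → 0 ('')
  [10] 19/0 → 1 ('b')
  [11] 0/3 → 2 ('ba')
  [12] 3/9 → 3 ('bac')
  [13] 9/5 → 0 ('')
  [14] 5/17 → 2 ('ca')
  [15] 17/12 → 2 ('ca')
  [16] 12/14 → 3 ('cac')
  [17] 14/8 → 1 ('c')
  [18] 8/16 → 1 ('c')
  [19] 16/11 → 3 ('cca')

n(n+1)/2 = 20·21/2 = 210
Σ LCP = 0 + 2 + 1 + 2 + 1 + 3 + 2 + 2 + 4 + 0 + 1 + 2 + 3 + 0 + 2 + 2 + 3 + 1 + 1 + 3 = 35
distinct = 210 − 35 = 175

175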